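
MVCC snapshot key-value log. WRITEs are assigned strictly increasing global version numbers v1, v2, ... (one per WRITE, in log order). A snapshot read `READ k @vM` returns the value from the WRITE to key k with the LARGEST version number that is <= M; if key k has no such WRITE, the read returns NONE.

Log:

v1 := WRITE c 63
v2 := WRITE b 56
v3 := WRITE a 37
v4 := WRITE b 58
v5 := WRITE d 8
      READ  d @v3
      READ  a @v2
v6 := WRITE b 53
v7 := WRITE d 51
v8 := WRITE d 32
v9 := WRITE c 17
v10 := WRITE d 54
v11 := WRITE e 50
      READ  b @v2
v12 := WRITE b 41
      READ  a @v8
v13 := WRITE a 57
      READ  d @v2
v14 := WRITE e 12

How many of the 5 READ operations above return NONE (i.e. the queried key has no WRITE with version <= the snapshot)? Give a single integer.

v1: WRITE c=63  (c history now [(1, 63)])
v2: WRITE b=56  (b history now [(2, 56)])
v3: WRITE a=37  (a history now [(3, 37)])
v4: WRITE b=58  (b history now [(2, 56), (4, 58)])
v5: WRITE d=8  (d history now [(5, 8)])
READ d @v3: history=[(5, 8)] -> no version <= 3 -> NONE
READ a @v2: history=[(3, 37)] -> no version <= 2 -> NONE
v6: WRITE b=53  (b history now [(2, 56), (4, 58), (6, 53)])
v7: WRITE d=51  (d history now [(5, 8), (7, 51)])
v8: WRITE d=32  (d history now [(5, 8), (7, 51), (8, 32)])
v9: WRITE c=17  (c history now [(1, 63), (9, 17)])
v10: WRITE d=54  (d history now [(5, 8), (7, 51), (8, 32), (10, 54)])
v11: WRITE e=50  (e history now [(11, 50)])
READ b @v2: history=[(2, 56), (4, 58), (6, 53)] -> pick v2 -> 56
v12: WRITE b=41  (b history now [(2, 56), (4, 58), (6, 53), (12, 41)])
READ a @v8: history=[(3, 37)] -> pick v3 -> 37
v13: WRITE a=57  (a history now [(3, 37), (13, 57)])
READ d @v2: history=[(5, 8), (7, 51), (8, 32), (10, 54)] -> no version <= 2 -> NONE
v14: WRITE e=12  (e history now [(11, 50), (14, 12)])
Read results in order: ['NONE', 'NONE', '56', '37', 'NONE']
NONE count = 3

Answer: 3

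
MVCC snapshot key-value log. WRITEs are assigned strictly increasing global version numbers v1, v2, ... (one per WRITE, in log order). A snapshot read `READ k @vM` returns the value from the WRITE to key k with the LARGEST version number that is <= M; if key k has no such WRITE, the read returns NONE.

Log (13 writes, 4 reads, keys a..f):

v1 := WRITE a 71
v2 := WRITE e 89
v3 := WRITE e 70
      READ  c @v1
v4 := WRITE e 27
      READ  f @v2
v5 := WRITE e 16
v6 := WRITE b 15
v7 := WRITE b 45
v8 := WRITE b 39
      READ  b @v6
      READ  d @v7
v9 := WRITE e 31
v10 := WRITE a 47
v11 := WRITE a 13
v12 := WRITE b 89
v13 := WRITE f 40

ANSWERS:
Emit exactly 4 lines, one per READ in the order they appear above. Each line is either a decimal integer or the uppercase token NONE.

Answer: NONE
NONE
15
NONE

Derivation:
v1: WRITE a=71  (a history now [(1, 71)])
v2: WRITE e=89  (e history now [(2, 89)])
v3: WRITE e=70  (e history now [(2, 89), (3, 70)])
READ c @v1: history=[] -> no version <= 1 -> NONE
v4: WRITE e=27  (e history now [(2, 89), (3, 70), (4, 27)])
READ f @v2: history=[] -> no version <= 2 -> NONE
v5: WRITE e=16  (e history now [(2, 89), (3, 70), (4, 27), (5, 16)])
v6: WRITE b=15  (b history now [(6, 15)])
v7: WRITE b=45  (b history now [(6, 15), (7, 45)])
v8: WRITE b=39  (b history now [(6, 15), (7, 45), (8, 39)])
READ b @v6: history=[(6, 15), (7, 45), (8, 39)] -> pick v6 -> 15
READ d @v7: history=[] -> no version <= 7 -> NONE
v9: WRITE e=31  (e history now [(2, 89), (3, 70), (4, 27), (5, 16), (9, 31)])
v10: WRITE a=47  (a history now [(1, 71), (10, 47)])
v11: WRITE a=13  (a history now [(1, 71), (10, 47), (11, 13)])
v12: WRITE b=89  (b history now [(6, 15), (7, 45), (8, 39), (12, 89)])
v13: WRITE f=40  (f history now [(13, 40)])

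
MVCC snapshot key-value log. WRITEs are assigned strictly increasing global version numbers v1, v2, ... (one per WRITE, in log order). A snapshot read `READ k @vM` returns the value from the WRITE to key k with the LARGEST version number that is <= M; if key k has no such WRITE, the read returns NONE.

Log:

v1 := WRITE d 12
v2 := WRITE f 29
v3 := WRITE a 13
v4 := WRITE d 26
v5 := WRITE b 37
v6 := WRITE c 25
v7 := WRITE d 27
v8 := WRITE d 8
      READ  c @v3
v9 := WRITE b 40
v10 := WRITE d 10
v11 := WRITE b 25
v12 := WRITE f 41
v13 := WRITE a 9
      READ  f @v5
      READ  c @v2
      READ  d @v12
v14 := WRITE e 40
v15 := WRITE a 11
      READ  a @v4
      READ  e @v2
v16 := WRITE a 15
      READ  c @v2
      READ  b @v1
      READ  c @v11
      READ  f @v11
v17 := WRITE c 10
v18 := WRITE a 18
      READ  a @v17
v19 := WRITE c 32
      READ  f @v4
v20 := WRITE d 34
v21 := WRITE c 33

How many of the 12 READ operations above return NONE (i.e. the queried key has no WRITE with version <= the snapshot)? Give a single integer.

Answer: 5

Derivation:
v1: WRITE d=12  (d history now [(1, 12)])
v2: WRITE f=29  (f history now [(2, 29)])
v3: WRITE a=13  (a history now [(3, 13)])
v4: WRITE d=26  (d history now [(1, 12), (4, 26)])
v5: WRITE b=37  (b history now [(5, 37)])
v6: WRITE c=25  (c history now [(6, 25)])
v7: WRITE d=27  (d history now [(1, 12), (4, 26), (7, 27)])
v8: WRITE d=8  (d history now [(1, 12), (4, 26), (7, 27), (8, 8)])
READ c @v3: history=[(6, 25)] -> no version <= 3 -> NONE
v9: WRITE b=40  (b history now [(5, 37), (9, 40)])
v10: WRITE d=10  (d history now [(1, 12), (4, 26), (7, 27), (8, 8), (10, 10)])
v11: WRITE b=25  (b history now [(5, 37), (9, 40), (11, 25)])
v12: WRITE f=41  (f history now [(2, 29), (12, 41)])
v13: WRITE a=9  (a history now [(3, 13), (13, 9)])
READ f @v5: history=[(2, 29), (12, 41)] -> pick v2 -> 29
READ c @v2: history=[(6, 25)] -> no version <= 2 -> NONE
READ d @v12: history=[(1, 12), (4, 26), (7, 27), (8, 8), (10, 10)] -> pick v10 -> 10
v14: WRITE e=40  (e history now [(14, 40)])
v15: WRITE a=11  (a history now [(3, 13), (13, 9), (15, 11)])
READ a @v4: history=[(3, 13), (13, 9), (15, 11)] -> pick v3 -> 13
READ e @v2: history=[(14, 40)] -> no version <= 2 -> NONE
v16: WRITE a=15  (a history now [(3, 13), (13, 9), (15, 11), (16, 15)])
READ c @v2: history=[(6, 25)] -> no version <= 2 -> NONE
READ b @v1: history=[(5, 37), (9, 40), (11, 25)] -> no version <= 1 -> NONE
READ c @v11: history=[(6, 25)] -> pick v6 -> 25
READ f @v11: history=[(2, 29), (12, 41)] -> pick v2 -> 29
v17: WRITE c=10  (c history now [(6, 25), (17, 10)])
v18: WRITE a=18  (a history now [(3, 13), (13, 9), (15, 11), (16, 15), (18, 18)])
READ a @v17: history=[(3, 13), (13, 9), (15, 11), (16, 15), (18, 18)] -> pick v16 -> 15
v19: WRITE c=32  (c history now [(6, 25), (17, 10), (19, 32)])
READ f @v4: history=[(2, 29), (12, 41)] -> pick v2 -> 29
v20: WRITE d=34  (d history now [(1, 12), (4, 26), (7, 27), (8, 8), (10, 10), (20, 34)])
v21: WRITE c=33  (c history now [(6, 25), (17, 10), (19, 32), (21, 33)])
Read results in order: ['NONE', '29', 'NONE', '10', '13', 'NONE', 'NONE', 'NONE', '25', '29', '15', '29']
NONE count = 5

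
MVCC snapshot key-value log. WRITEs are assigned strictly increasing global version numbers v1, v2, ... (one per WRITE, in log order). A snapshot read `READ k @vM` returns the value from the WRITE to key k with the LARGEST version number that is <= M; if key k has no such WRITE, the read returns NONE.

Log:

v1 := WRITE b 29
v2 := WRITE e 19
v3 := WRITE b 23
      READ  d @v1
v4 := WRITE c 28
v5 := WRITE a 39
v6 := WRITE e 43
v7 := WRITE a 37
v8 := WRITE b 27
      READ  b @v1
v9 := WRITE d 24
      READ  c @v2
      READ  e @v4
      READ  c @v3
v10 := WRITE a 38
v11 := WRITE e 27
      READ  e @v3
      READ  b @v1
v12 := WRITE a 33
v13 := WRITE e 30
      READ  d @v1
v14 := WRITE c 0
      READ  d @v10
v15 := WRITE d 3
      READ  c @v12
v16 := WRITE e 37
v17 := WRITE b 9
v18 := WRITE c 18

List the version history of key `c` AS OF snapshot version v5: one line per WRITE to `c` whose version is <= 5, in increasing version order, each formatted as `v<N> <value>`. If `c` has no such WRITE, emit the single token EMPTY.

Answer: v4 28

Derivation:
Scan writes for key=c with version <= 5:
  v1 WRITE b 29 -> skip
  v2 WRITE e 19 -> skip
  v3 WRITE b 23 -> skip
  v4 WRITE c 28 -> keep
  v5 WRITE a 39 -> skip
  v6 WRITE e 43 -> skip
  v7 WRITE a 37 -> skip
  v8 WRITE b 27 -> skip
  v9 WRITE d 24 -> skip
  v10 WRITE a 38 -> skip
  v11 WRITE e 27 -> skip
  v12 WRITE a 33 -> skip
  v13 WRITE e 30 -> skip
  v14 WRITE c 0 -> drop (> snap)
  v15 WRITE d 3 -> skip
  v16 WRITE e 37 -> skip
  v17 WRITE b 9 -> skip
  v18 WRITE c 18 -> drop (> snap)
Collected: [(4, 28)]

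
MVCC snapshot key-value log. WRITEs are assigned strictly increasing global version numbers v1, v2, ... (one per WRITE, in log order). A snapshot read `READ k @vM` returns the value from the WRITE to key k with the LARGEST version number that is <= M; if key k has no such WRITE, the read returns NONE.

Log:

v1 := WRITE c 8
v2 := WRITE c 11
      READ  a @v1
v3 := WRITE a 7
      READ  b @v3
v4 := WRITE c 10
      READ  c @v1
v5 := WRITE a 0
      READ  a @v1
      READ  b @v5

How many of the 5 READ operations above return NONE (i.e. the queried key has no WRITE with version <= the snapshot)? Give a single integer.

Answer: 4

Derivation:
v1: WRITE c=8  (c history now [(1, 8)])
v2: WRITE c=11  (c history now [(1, 8), (2, 11)])
READ a @v1: history=[] -> no version <= 1 -> NONE
v3: WRITE a=7  (a history now [(3, 7)])
READ b @v3: history=[] -> no version <= 3 -> NONE
v4: WRITE c=10  (c history now [(1, 8), (2, 11), (4, 10)])
READ c @v1: history=[(1, 8), (2, 11), (4, 10)] -> pick v1 -> 8
v5: WRITE a=0  (a history now [(3, 7), (5, 0)])
READ a @v1: history=[(3, 7), (5, 0)] -> no version <= 1 -> NONE
READ b @v5: history=[] -> no version <= 5 -> NONE
Read results in order: ['NONE', 'NONE', '8', 'NONE', 'NONE']
NONE count = 4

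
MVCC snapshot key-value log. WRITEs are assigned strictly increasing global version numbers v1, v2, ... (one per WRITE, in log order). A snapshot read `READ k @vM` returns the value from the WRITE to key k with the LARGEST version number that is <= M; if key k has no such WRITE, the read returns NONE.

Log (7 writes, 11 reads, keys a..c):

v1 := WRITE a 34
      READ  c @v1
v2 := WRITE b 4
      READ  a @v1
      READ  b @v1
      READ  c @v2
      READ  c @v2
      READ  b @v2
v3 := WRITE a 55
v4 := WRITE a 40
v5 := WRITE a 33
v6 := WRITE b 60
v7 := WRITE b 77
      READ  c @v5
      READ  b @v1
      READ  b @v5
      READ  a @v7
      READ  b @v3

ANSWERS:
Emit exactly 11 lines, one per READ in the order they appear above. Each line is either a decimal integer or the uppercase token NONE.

Answer: NONE
34
NONE
NONE
NONE
4
NONE
NONE
4
33
4

Derivation:
v1: WRITE a=34  (a history now [(1, 34)])
READ c @v1: history=[] -> no version <= 1 -> NONE
v2: WRITE b=4  (b history now [(2, 4)])
READ a @v1: history=[(1, 34)] -> pick v1 -> 34
READ b @v1: history=[(2, 4)] -> no version <= 1 -> NONE
READ c @v2: history=[] -> no version <= 2 -> NONE
READ c @v2: history=[] -> no version <= 2 -> NONE
READ b @v2: history=[(2, 4)] -> pick v2 -> 4
v3: WRITE a=55  (a history now [(1, 34), (3, 55)])
v4: WRITE a=40  (a history now [(1, 34), (3, 55), (4, 40)])
v5: WRITE a=33  (a history now [(1, 34), (3, 55), (4, 40), (5, 33)])
v6: WRITE b=60  (b history now [(2, 4), (6, 60)])
v7: WRITE b=77  (b history now [(2, 4), (6, 60), (7, 77)])
READ c @v5: history=[] -> no version <= 5 -> NONE
READ b @v1: history=[(2, 4), (6, 60), (7, 77)] -> no version <= 1 -> NONE
READ b @v5: history=[(2, 4), (6, 60), (7, 77)] -> pick v2 -> 4
READ a @v7: history=[(1, 34), (3, 55), (4, 40), (5, 33)] -> pick v5 -> 33
READ b @v3: history=[(2, 4), (6, 60), (7, 77)] -> pick v2 -> 4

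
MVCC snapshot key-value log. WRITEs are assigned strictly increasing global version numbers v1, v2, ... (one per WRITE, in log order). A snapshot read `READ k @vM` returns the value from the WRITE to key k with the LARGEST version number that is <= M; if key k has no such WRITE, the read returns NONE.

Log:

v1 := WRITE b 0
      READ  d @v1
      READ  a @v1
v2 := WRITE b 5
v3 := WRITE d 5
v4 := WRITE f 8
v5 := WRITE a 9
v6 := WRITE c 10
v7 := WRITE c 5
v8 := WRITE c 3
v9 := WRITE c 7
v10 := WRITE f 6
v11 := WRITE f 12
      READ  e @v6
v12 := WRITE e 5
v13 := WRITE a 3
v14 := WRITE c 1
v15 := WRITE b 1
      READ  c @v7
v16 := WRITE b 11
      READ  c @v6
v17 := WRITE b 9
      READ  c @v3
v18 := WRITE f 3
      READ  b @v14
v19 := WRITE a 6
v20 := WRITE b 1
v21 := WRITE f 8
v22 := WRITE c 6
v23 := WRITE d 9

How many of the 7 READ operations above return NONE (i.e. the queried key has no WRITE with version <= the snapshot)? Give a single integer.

v1: WRITE b=0  (b history now [(1, 0)])
READ d @v1: history=[] -> no version <= 1 -> NONE
READ a @v1: history=[] -> no version <= 1 -> NONE
v2: WRITE b=5  (b history now [(1, 0), (2, 5)])
v3: WRITE d=5  (d history now [(3, 5)])
v4: WRITE f=8  (f history now [(4, 8)])
v5: WRITE a=9  (a history now [(5, 9)])
v6: WRITE c=10  (c history now [(6, 10)])
v7: WRITE c=5  (c history now [(6, 10), (7, 5)])
v8: WRITE c=3  (c history now [(6, 10), (7, 5), (8, 3)])
v9: WRITE c=7  (c history now [(6, 10), (7, 5), (8, 3), (9, 7)])
v10: WRITE f=6  (f history now [(4, 8), (10, 6)])
v11: WRITE f=12  (f history now [(4, 8), (10, 6), (11, 12)])
READ e @v6: history=[] -> no version <= 6 -> NONE
v12: WRITE e=5  (e history now [(12, 5)])
v13: WRITE a=3  (a history now [(5, 9), (13, 3)])
v14: WRITE c=1  (c history now [(6, 10), (7, 5), (8, 3), (9, 7), (14, 1)])
v15: WRITE b=1  (b history now [(1, 0), (2, 5), (15, 1)])
READ c @v7: history=[(6, 10), (7, 5), (8, 3), (9, 7), (14, 1)] -> pick v7 -> 5
v16: WRITE b=11  (b history now [(1, 0), (2, 5), (15, 1), (16, 11)])
READ c @v6: history=[(6, 10), (7, 5), (8, 3), (9, 7), (14, 1)] -> pick v6 -> 10
v17: WRITE b=9  (b history now [(1, 0), (2, 5), (15, 1), (16, 11), (17, 9)])
READ c @v3: history=[(6, 10), (7, 5), (8, 3), (9, 7), (14, 1)] -> no version <= 3 -> NONE
v18: WRITE f=3  (f history now [(4, 8), (10, 6), (11, 12), (18, 3)])
READ b @v14: history=[(1, 0), (2, 5), (15, 1), (16, 11), (17, 9)] -> pick v2 -> 5
v19: WRITE a=6  (a history now [(5, 9), (13, 3), (19, 6)])
v20: WRITE b=1  (b history now [(1, 0), (2, 5), (15, 1), (16, 11), (17, 9), (20, 1)])
v21: WRITE f=8  (f history now [(4, 8), (10, 6), (11, 12), (18, 3), (21, 8)])
v22: WRITE c=6  (c history now [(6, 10), (7, 5), (8, 3), (9, 7), (14, 1), (22, 6)])
v23: WRITE d=9  (d history now [(3, 5), (23, 9)])
Read results in order: ['NONE', 'NONE', 'NONE', '5', '10', 'NONE', '5']
NONE count = 4

Answer: 4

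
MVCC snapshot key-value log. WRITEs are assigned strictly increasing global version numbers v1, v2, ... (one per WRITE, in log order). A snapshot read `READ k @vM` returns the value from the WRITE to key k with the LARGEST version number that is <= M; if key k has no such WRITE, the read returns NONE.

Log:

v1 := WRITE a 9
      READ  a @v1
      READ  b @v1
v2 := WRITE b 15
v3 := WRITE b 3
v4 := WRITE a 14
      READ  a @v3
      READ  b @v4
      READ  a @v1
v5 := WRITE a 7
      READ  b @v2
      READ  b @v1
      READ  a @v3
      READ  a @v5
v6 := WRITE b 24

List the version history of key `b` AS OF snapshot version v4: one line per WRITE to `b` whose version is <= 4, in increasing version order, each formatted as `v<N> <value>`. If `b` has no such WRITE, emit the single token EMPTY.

Scan writes for key=b with version <= 4:
  v1 WRITE a 9 -> skip
  v2 WRITE b 15 -> keep
  v3 WRITE b 3 -> keep
  v4 WRITE a 14 -> skip
  v5 WRITE a 7 -> skip
  v6 WRITE b 24 -> drop (> snap)
Collected: [(2, 15), (3, 3)]

Answer: v2 15
v3 3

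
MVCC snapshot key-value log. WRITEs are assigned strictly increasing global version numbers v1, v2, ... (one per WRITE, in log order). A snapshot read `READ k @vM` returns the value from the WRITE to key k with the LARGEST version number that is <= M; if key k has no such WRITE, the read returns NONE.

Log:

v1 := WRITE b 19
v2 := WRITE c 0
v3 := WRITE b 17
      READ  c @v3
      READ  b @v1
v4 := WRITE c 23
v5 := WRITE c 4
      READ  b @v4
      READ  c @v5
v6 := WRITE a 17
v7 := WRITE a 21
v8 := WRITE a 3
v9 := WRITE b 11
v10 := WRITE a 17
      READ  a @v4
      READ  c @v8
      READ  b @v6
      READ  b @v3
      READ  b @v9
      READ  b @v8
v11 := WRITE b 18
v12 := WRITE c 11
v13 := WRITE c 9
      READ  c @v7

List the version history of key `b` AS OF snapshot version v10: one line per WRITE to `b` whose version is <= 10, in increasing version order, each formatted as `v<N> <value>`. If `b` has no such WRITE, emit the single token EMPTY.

Scan writes for key=b with version <= 10:
  v1 WRITE b 19 -> keep
  v2 WRITE c 0 -> skip
  v3 WRITE b 17 -> keep
  v4 WRITE c 23 -> skip
  v5 WRITE c 4 -> skip
  v6 WRITE a 17 -> skip
  v7 WRITE a 21 -> skip
  v8 WRITE a 3 -> skip
  v9 WRITE b 11 -> keep
  v10 WRITE a 17 -> skip
  v11 WRITE b 18 -> drop (> snap)
  v12 WRITE c 11 -> skip
  v13 WRITE c 9 -> skip
Collected: [(1, 19), (3, 17), (9, 11)]

Answer: v1 19
v3 17
v9 11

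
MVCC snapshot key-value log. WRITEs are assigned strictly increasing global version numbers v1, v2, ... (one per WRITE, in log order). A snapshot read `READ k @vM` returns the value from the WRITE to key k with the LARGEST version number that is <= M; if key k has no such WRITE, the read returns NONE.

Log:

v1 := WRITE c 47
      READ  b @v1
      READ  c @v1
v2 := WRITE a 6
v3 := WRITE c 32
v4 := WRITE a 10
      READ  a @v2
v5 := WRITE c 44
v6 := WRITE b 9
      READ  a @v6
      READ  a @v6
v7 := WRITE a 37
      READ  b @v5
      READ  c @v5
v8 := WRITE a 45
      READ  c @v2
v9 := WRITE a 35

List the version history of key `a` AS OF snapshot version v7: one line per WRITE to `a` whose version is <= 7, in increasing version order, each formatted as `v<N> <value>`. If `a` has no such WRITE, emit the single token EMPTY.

Answer: v2 6
v4 10
v7 37

Derivation:
Scan writes for key=a with version <= 7:
  v1 WRITE c 47 -> skip
  v2 WRITE a 6 -> keep
  v3 WRITE c 32 -> skip
  v4 WRITE a 10 -> keep
  v5 WRITE c 44 -> skip
  v6 WRITE b 9 -> skip
  v7 WRITE a 37 -> keep
  v8 WRITE a 45 -> drop (> snap)
  v9 WRITE a 35 -> drop (> snap)
Collected: [(2, 6), (4, 10), (7, 37)]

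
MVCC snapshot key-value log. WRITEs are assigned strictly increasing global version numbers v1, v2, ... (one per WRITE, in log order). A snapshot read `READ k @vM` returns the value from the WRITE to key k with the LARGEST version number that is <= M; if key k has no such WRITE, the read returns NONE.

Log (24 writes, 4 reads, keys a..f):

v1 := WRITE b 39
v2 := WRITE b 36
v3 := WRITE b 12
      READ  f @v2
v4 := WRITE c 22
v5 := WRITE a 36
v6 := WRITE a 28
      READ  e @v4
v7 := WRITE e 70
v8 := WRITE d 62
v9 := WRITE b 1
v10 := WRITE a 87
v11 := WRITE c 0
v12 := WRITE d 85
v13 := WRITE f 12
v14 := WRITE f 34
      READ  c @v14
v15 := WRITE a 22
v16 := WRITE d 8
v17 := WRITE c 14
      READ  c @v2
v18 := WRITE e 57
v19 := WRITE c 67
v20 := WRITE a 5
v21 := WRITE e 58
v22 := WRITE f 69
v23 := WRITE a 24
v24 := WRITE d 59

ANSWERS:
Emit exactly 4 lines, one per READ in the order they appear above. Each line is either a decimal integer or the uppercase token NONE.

v1: WRITE b=39  (b history now [(1, 39)])
v2: WRITE b=36  (b history now [(1, 39), (2, 36)])
v3: WRITE b=12  (b history now [(1, 39), (2, 36), (3, 12)])
READ f @v2: history=[] -> no version <= 2 -> NONE
v4: WRITE c=22  (c history now [(4, 22)])
v5: WRITE a=36  (a history now [(5, 36)])
v6: WRITE a=28  (a history now [(5, 36), (6, 28)])
READ e @v4: history=[] -> no version <= 4 -> NONE
v7: WRITE e=70  (e history now [(7, 70)])
v8: WRITE d=62  (d history now [(8, 62)])
v9: WRITE b=1  (b history now [(1, 39), (2, 36), (3, 12), (9, 1)])
v10: WRITE a=87  (a history now [(5, 36), (6, 28), (10, 87)])
v11: WRITE c=0  (c history now [(4, 22), (11, 0)])
v12: WRITE d=85  (d history now [(8, 62), (12, 85)])
v13: WRITE f=12  (f history now [(13, 12)])
v14: WRITE f=34  (f history now [(13, 12), (14, 34)])
READ c @v14: history=[(4, 22), (11, 0)] -> pick v11 -> 0
v15: WRITE a=22  (a history now [(5, 36), (6, 28), (10, 87), (15, 22)])
v16: WRITE d=8  (d history now [(8, 62), (12, 85), (16, 8)])
v17: WRITE c=14  (c history now [(4, 22), (11, 0), (17, 14)])
READ c @v2: history=[(4, 22), (11, 0), (17, 14)] -> no version <= 2 -> NONE
v18: WRITE e=57  (e history now [(7, 70), (18, 57)])
v19: WRITE c=67  (c history now [(4, 22), (11, 0), (17, 14), (19, 67)])
v20: WRITE a=5  (a history now [(5, 36), (6, 28), (10, 87), (15, 22), (20, 5)])
v21: WRITE e=58  (e history now [(7, 70), (18, 57), (21, 58)])
v22: WRITE f=69  (f history now [(13, 12), (14, 34), (22, 69)])
v23: WRITE a=24  (a history now [(5, 36), (6, 28), (10, 87), (15, 22), (20, 5), (23, 24)])
v24: WRITE d=59  (d history now [(8, 62), (12, 85), (16, 8), (24, 59)])

Answer: NONE
NONE
0
NONE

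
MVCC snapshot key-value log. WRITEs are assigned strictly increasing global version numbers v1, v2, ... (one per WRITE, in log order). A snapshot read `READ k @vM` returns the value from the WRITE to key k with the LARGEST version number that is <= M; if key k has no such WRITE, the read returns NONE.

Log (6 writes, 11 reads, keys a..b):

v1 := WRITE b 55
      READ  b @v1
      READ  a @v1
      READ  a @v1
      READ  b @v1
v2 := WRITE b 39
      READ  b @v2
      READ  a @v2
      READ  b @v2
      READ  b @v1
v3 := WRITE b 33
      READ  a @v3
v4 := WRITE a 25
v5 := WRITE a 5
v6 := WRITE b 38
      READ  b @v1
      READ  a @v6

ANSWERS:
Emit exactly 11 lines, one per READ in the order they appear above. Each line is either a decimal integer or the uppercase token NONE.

v1: WRITE b=55  (b history now [(1, 55)])
READ b @v1: history=[(1, 55)] -> pick v1 -> 55
READ a @v1: history=[] -> no version <= 1 -> NONE
READ a @v1: history=[] -> no version <= 1 -> NONE
READ b @v1: history=[(1, 55)] -> pick v1 -> 55
v2: WRITE b=39  (b history now [(1, 55), (2, 39)])
READ b @v2: history=[(1, 55), (2, 39)] -> pick v2 -> 39
READ a @v2: history=[] -> no version <= 2 -> NONE
READ b @v2: history=[(1, 55), (2, 39)] -> pick v2 -> 39
READ b @v1: history=[(1, 55), (2, 39)] -> pick v1 -> 55
v3: WRITE b=33  (b history now [(1, 55), (2, 39), (3, 33)])
READ a @v3: history=[] -> no version <= 3 -> NONE
v4: WRITE a=25  (a history now [(4, 25)])
v5: WRITE a=5  (a history now [(4, 25), (5, 5)])
v6: WRITE b=38  (b history now [(1, 55), (2, 39), (3, 33), (6, 38)])
READ b @v1: history=[(1, 55), (2, 39), (3, 33), (6, 38)] -> pick v1 -> 55
READ a @v6: history=[(4, 25), (5, 5)] -> pick v5 -> 5

Answer: 55
NONE
NONE
55
39
NONE
39
55
NONE
55
5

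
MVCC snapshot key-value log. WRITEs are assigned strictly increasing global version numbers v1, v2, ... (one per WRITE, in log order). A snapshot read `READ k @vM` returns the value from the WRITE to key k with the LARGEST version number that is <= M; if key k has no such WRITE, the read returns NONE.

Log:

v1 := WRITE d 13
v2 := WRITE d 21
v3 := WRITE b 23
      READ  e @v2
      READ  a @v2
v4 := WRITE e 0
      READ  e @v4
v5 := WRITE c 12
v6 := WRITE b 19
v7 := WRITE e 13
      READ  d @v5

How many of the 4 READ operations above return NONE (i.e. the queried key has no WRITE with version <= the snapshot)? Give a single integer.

Answer: 2

Derivation:
v1: WRITE d=13  (d history now [(1, 13)])
v2: WRITE d=21  (d history now [(1, 13), (2, 21)])
v3: WRITE b=23  (b history now [(3, 23)])
READ e @v2: history=[] -> no version <= 2 -> NONE
READ a @v2: history=[] -> no version <= 2 -> NONE
v4: WRITE e=0  (e history now [(4, 0)])
READ e @v4: history=[(4, 0)] -> pick v4 -> 0
v5: WRITE c=12  (c history now [(5, 12)])
v6: WRITE b=19  (b history now [(3, 23), (6, 19)])
v7: WRITE e=13  (e history now [(4, 0), (7, 13)])
READ d @v5: history=[(1, 13), (2, 21)] -> pick v2 -> 21
Read results in order: ['NONE', 'NONE', '0', '21']
NONE count = 2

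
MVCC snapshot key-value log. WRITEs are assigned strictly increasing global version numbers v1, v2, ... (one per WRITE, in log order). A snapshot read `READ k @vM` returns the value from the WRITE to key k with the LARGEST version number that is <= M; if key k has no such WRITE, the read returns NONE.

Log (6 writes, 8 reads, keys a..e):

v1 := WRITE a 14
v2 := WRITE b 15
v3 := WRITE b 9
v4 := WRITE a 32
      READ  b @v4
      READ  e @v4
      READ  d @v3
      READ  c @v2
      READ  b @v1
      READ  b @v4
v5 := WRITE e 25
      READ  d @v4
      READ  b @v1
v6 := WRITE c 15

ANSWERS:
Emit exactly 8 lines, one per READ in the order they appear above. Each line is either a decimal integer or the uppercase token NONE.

v1: WRITE a=14  (a history now [(1, 14)])
v2: WRITE b=15  (b history now [(2, 15)])
v3: WRITE b=9  (b history now [(2, 15), (3, 9)])
v4: WRITE a=32  (a history now [(1, 14), (4, 32)])
READ b @v4: history=[(2, 15), (3, 9)] -> pick v3 -> 9
READ e @v4: history=[] -> no version <= 4 -> NONE
READ d @v3: history=[] -> no version <= 3 -> NONE
READ c @v2: history=[] -> no version <= 2 -> NONE
READ b @v1: history=[(2, 15), (3, 9)] -> no version <= 1 -> NONE
READ b @v4: history=[(2, 15), (3, 9)] -> pick v3 -> 9
v5: WRITE e=25  (e history now [(5, 25)])
READ d @v4: history=[] -> no version <= 4 -> NONE
READ b @v1: history=[(2, 15), (3, 9)] -> no version <= 1 -> NONE
v6: WRITE c=15  (c history now [(6, 15)])

Answer: 9
NONE
NONE
NONE
NONE
9
NONE
NONE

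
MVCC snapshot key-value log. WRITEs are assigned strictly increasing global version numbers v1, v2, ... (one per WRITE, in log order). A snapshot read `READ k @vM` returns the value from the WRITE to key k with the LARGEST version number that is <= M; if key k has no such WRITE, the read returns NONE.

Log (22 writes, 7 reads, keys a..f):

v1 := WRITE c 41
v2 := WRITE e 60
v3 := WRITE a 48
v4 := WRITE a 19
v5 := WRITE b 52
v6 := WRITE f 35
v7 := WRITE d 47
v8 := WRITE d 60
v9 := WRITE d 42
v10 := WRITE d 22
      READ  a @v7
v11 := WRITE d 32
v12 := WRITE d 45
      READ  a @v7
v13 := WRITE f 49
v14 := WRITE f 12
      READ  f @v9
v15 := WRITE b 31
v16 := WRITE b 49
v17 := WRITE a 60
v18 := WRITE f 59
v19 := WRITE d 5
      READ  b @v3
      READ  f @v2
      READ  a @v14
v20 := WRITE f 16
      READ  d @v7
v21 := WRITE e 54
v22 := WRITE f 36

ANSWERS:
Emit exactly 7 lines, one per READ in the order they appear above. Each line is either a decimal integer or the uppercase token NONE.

v1: WRITE c=41  (c history now [(1, 41)])
v2: WRITE e=60  (e history now [(2, 60)])
v3: WRITE a=48  (a history now [(3, 48)])
v4: WRITE a=19  (a history now [(3, 48), (4, 19)])
v5: WRITE b=52  (b history now [(5, 52)])
v6: WRITE f=35  (f history now [(6, 35)])
v7: WRITE d=47  (d history now [(7, 47)])
v8: WRITE d=60  (d history now [(7, 47), (8, 60)])
v9: WRITE d=42  (d history now [(7, 47), (8, 60), (9, 42)])
v10: WRITE d=22  (d history now [(7, 47), (8, 60), (9, 42), (10, 22)])
READ a @v7: history=[(3, 48), (4, 19)] -> pick v4 -> 19
v11: WRITE d=32  (d history now [(7, 47), (8, 60), (9, 42), (10, 22), (11, 32)])
v12: WRITE d=45  (d history now [(7, 47), (8, 60), (9, 42), (10, 22), (11, 32), (12, 45)])
READ a @v7: history=[(3, 48), (4, 19)] -> pick v4 -> 19
v13: WRITE f=49  (f history now [(6, 35), (13, 49)])
v14: WRITE f=12  (f history now [(6, 35), (13, 49), (14, 12)])
READ f @v9: history=[(6, 35), (13, 49), (14, 12)] -> pick v6 -> 35
v15: WRITE b=31  (b history now [(5, 52), (15, 31)])
v16: WRITE b=49  (b history now [(5, 52), (15, 31), (16, 49)])
v17: WRITE a=60  (a history now [(3, 48), (4, 19), (17, 60)])
v18: WRITE f=59  (f history now [(6, 35), (13, 49), (14, 12), (18, 59)])
v19: WRITE d=5  (d history now [(7, 47), (8, 60), (9, 42), (10, 22), (11, 32), (12, 45), (19, 5)])
READ b @v3: history=[(5, 52), (15, 31), (16, 49)] -> no version <= 3 -> NONE
READ f @v2: history=[(6, 35), (13, 49), (14, 12), (18, 59)] -> no version <= 2 -> NONE
READ a @v14: history=[(3, 48), (4, 19), (17, 60)] -> pick v4 -> 19
v20: WRITE f=16  (f history now [(6, 35), (13, 49), (14, 12), (18, 59), (20, 16)])
READ d @v7: history=[(7, 47), (8, 60), (9, 42), (10, 22), (11, 32), (12, 45), (19, 5)] -> pick v7 -> 47
v21: WRITE e=54  (e history now [(2, 60), (21, 54)])
v22: WRITE f=36  (f history now [(6, 35), (13, 49), (14, 12), (18, 59), (20, 16), (22, 36)])

Answer: 19
19
35
NONE
NONE
19
47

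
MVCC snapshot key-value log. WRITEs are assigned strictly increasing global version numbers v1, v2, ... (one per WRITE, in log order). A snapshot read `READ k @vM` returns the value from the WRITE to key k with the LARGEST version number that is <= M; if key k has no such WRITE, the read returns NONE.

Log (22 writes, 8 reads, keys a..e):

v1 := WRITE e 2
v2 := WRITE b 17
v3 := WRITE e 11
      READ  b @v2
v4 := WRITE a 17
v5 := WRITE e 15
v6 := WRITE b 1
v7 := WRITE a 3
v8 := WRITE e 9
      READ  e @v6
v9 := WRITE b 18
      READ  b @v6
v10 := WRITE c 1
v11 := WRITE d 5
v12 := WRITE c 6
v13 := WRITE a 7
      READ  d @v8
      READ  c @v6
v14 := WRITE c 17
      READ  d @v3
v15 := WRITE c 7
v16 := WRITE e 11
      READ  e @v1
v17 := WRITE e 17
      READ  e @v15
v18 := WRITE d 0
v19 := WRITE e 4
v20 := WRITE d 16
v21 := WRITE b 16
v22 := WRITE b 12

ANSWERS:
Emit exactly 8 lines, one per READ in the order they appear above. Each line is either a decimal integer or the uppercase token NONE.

Answer: 17
15
1
NONE
NONE
NONE
2
9

Derivation:
v1: WRITE e=2  (e history now [(1, 2)])
v2: WRITE b=17  (b history now [(2, 17)])
v3: WRITE e=11  (e history now [(1, 2), (3, 11)])
READ b @v2: history=[(2, 17)] -> pick v2 -> 17
v4: WRITE a=17  (a history now [(4, 17)])
v5: WRITE e=15  (e history now [(1, 2), (3, 11), (5, 15)])
v6: WRITE b=1  (b history now [(2, 17), (6, 1)])
v7: WRITE a=3  (a history now [(4, 17), (7, 3)])
v8: WRITE e=9  (e history now [(1, 2), (3, 11), (5, 15), (8, 9)])
READ e @v6: history=[(1, 2), (3, 11), (5, 15), (8, 9)] -> pick v5 -> 15
v9: WRITE b=18  (b history now [(2, 17), (6, 1), (9, 18)])
READ b @v6: history=[(2, 17), (6, 1), (9, 18)] -> pick v6 -> 1
v10: WRITE c=1  (c history now [(10, 1)])
v11: WRITE d=5  (d history now [(11, 5)])
v12: WRITE c=6  (c history now [(10, 1), (12, 6)])
v13: WRITE a=7  (a history now [(4, 17), (7, 3), (13, 7)])
READ d @v8: history=[(11, 5)] -> no version <= 8 -> NONE
READ c @v6: history=[(10, 1), (12, 6)] -> no version <= 6 -> NONE
v14: WRITE c=17  (c history now [(10, 1), (12, 6), (14, 17)])
READ d @v3: history=[(11, 5)] -> no version <= 3 -> NONE
v15: WRITE c=7  (c history now [(10, 1), (12, 6), (14, 17), (15, 7)])
v16: WRITE e=11  (e history now [(1, 2), (3, 11), (5, 15), (8, 9), (16, 11)])
READ e @v1: history=[(1, 2), (3, 11), (5, 15), (8, 9), (16, 11)] -> pick v1 -> 2
v17: WRITE e=17  (e history now [(1, 2), (3, 11), (5, 15), (8, 9), (16, 11), (17, 17)])
READ e @v15: history=[(1, 2), (3, 11), (5, 15), (8, 9), (16, 11), (17, 17)] -> pick v8 -> 9
v18: WRITE d=0  (d history now [(11, 5), (18, 0)])
v19: WRITE e=4  (e history now [(1, 2), (3, 11), (5, 15), (8, 9), (16, 11), (17, 17), (19, 4)])
v20: WRITE d=16  (d history now [(11, 5), (18, 0), (20, 16)])
v21: WRITE b=16  (b history now [(2, 17), (6, 1), (9, 18), (21, 16)])
v22: WRITE b=12  (b history now [(2, 17), (6, 1), (9, 18), (21, 16), (22, 12)])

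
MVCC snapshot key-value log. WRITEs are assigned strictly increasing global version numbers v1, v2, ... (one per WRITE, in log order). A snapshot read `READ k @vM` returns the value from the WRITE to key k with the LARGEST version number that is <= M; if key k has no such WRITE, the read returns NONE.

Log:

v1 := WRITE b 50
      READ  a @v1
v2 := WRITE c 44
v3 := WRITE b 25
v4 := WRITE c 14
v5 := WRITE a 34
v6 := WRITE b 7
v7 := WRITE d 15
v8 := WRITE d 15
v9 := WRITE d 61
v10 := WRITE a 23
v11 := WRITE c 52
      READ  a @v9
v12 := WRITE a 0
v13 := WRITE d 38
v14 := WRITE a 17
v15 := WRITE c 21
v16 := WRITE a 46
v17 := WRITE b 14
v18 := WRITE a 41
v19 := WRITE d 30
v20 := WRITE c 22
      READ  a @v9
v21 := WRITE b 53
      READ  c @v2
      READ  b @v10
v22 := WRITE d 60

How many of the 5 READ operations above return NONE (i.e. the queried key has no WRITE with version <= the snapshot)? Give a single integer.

v1: WRITE b=50  (b history now [(1, 50)])
READ a @v1: history=[] -> no version <= 1 -> NONE
v2: WRITE c=44  (c history now [(2, 44)])
v3: WRITE b=25  (b history now [(1, 50), (3, 25)])
v4: WRITE c=14  (c history now [(2, 44), (4, 14)])
v5: WRITE a=34  (a history now [(5, 34)])
v6: WRITE b=7  (b history now [(1, 50), (3, 25), (6, 7)])
v7: WRITE d=15  (d history now [(7, 15)])
v8: WRITE d=15  (d history now [(7, 15), (8, 15)])
v9: WRITE d=61  (d history now [(7, 15), (8, 15), (9, 61)])
v10: WRITE a=23  (a history now [(5, 34), (10, 23)])
v11: WRITE c=52  (c history now [(2, 44), (4, 14), (11, 52)])
READ a @v9: history=[(5, 34), (10, 23)] -> pick v5 -> 34
v12: WRITE a=0  (a history now [(5, 34), (10, 23), (12, 0)])
v13: WRITE d=38  (d history now [(7, 15), (8, 15), (9, 61), (13, 38)])
v14: WRITE a=17  (a history now [(5, 34), (10, 23), (12, 0), (14, 17)])
v15: WRITE c=21  (c history now [(2, 44), (4, 14), (11, 52), (15, 21)])
v16: WRITE a=46  (a history now [(5, 34), (10, 23), (12, 0), (14, 17), (16, 46)])
v17: WRITE b=14  (b history now [(1, 50), (3, 25), (6, 7), (17, 14)])
v18: WRITE a=41  (a history now [(5, 34), (10, 23), (12, 0), (14, 17), (16, 46), (18, 41)])
v19: WRITE d=30  (d history now [(7, 15), (8, 15), (9, 61), (13, 38), (19, 30)])
v20: WRITE c=22  (c history now [(2, 44), (4, 14), (11, 52), (15, 21), (20, 22)])
READ a @v9: history=[(5, 34), (10, 23), (12, 0), (14, 17), (16, 46), (18, 41)] -> pick v5 -> 34
v21: WRITE b=53  (b history now [(1, 50), (3, 25), (6, 7), (17, 14), (21, 53)])
READ c @v2: history=[(2, 44), (4, 14), (11, 52), (15, 21), (20, 22)] -> pick v2 -> 44
READ b @v10: history=[(1, 50), (3, 25), (6, 7), (17, 14), (21, 53)] -> pick v6 -> 7
v22: WRITE d=60  (d history now [(7, 15), (8, 15), (9, 61), (13, 38), (19, 30), (22, 60)])
Read results in order: ['NONE', '34', '34', '44', '7']
NONE count = 1

Answer: 1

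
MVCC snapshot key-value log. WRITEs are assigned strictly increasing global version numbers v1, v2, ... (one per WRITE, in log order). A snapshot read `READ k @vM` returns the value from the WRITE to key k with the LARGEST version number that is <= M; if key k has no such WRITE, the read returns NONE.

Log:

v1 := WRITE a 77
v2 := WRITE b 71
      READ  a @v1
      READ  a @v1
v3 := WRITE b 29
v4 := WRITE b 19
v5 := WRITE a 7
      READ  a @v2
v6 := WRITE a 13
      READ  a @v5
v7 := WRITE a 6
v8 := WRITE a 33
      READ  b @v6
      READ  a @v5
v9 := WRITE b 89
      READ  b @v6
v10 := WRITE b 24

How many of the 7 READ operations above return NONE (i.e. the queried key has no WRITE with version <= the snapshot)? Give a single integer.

Answer: 0

Derivation:
v1: WRITE a=77  (a history now [(1, 77)])
v2: WRITE b=71  (b history now [(2, 71)])
READ a @v1: history=[(1, 77)] -> pick v1 -> 77
READ a @v1: history=[(1, 77)] -> pick v1 -> 77
v3: WRITE b=29  (b history now [(2, 71), (3, 29)])
v4: WRITE b=19  (b history now [(2, 71), (3, 29), (4, 19)])
v5: WRITE a=7  (a history now [(1, 77), (5, 7)])
READ a @v2: history=[(1, 77), (5, 7)] -> pick v1 -> 77
v6: WRITE a=13  (a history now [(1, 77), (5, 7), (6, 13)])
READ a @v5: history=[(1, 77), (5, 7), (6, 13)] -> pick v5 -> 7
v7: WRITE a=6  (a history now [(1, 77), (5, 7), (6, 13), (7, 6)])
v8: WRITE a=33  (a history now [(1, 77), (5, 7), (6, 13), (7, 6), (8, 33)])
READ b @v6: history=[(2, 71), (3, 29), (4, 19)] -> pick v4 -> 19
READ a @v5: history=[(1, 77), (5, 7), (6, 13), (7, 6), (8, 33)] -> pick v5 -> 7
v9: WRITE b=89  (b history now [(2, 71), (3, 29), (4, 19), (9, 89)])
READ b @v6: history=[(2, 71), (3, 29), (4, 19), (9, 89)] -> pick v4 -> 19
v10: WRITE b=24  (b history now [(2, 71), (3, 29), (4, 19), (9, 89), (10, 24)])
Read results in order: ['77', '77', '77', '7', '19', '7', '19']
NONE count = 0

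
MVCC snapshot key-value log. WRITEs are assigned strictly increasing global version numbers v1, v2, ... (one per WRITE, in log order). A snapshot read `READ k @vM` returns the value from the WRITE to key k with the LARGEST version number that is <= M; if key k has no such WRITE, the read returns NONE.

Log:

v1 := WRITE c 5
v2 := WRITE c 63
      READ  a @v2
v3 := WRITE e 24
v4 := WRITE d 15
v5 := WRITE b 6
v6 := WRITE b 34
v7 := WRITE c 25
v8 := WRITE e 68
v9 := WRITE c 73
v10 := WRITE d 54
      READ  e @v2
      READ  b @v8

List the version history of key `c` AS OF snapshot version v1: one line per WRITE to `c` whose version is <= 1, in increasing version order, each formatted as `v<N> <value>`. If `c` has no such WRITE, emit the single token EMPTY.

Scan writes for key=c with version <= 1:
  v1 WRITE c 5 -> keep
  v2 WRITE c 63 -> drop (> snap)
  v3 WRITE e 24 -> skip
  v4 WRITE d 15 -> skip
  v5 WRITE b 6 -> skip
  v6 WRITE b 34 -> skip
  v7 WRITE c 25 -> drop (> snap)
  v8 WRITE e 68 -> skip
  v9 WRITE c 73 -> drop (> snap)
  v10 WRITE d 54 -> skip
Collected: [(1, 5)]

Answer: v1 5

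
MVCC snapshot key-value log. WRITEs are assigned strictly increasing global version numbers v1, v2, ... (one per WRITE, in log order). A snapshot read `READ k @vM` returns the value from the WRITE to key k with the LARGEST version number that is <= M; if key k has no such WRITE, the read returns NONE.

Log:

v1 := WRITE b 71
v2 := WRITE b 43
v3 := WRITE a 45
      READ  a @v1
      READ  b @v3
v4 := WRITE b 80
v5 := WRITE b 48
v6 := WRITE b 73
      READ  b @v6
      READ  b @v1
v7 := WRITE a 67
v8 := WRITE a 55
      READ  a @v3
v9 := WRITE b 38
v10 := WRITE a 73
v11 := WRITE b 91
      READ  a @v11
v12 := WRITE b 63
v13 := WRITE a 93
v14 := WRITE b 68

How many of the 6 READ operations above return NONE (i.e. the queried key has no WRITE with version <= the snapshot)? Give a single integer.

v1: WRITE b=71  (b history now [(1, 71)])
v2: WRITE b=43  (b history now [(1, 71), (2, 43)])
v3: WRITE a=45  (a history now [(3, 45)])
READ a @v1: history=[(3, 45)] -> no version <= 1 -> NONE
READ b @v3: history=[(1, 71), (2, 43)] -> pick v2 -> 43
v4: WRITE b=80  (b history now [(1, 71), (2, 43), (4, 80)])
v5: WRITE b=48  (b history now [(1, 71), (2, 43), (4, 80), (5, 48)])
v6: WRITE b=73  (b history now [(1, 71), (2, 43), (4, 80), (5, 48), (6, 73)])
READ b @v6: history=[(1, 71), (2, 43), (4, 80), (5, 48), (6, 73)] -> pick v6 -> 73
READ b @v1: history=[(1, 71), (2, 43), (4, 80), (5, 48), (6, 73)] -> pick v1 -> 71
v7: WRITE a=67  (a history now [(3, 45), (7, 67)])
v8: WRITE a=55  (a history now [(3, 45), (7, 67), (8, 55)])
READ a @v3: history=[(3, 45), (7, 67), (8, 55)] -> pick v3 -> 45
v9: WRITE b=38  (b history now [(1, 71), (2, 43), (4, 80), (5, 48), (6, 73), (9, 38)])
v10: WRITE a=73  (a history now [(3, 45), (7, 67), (8, 55), (10, 73)])
v11: WRITE b=91  (b history now [(1, 71), (2, 43), (4, 80), (5, 48), (6, 73), (9, 38), (11, 91)])
READ a @v11: history=[(3, 45), (7, 67), (8, 55), (10, 73)] -> pick v10 -> 73
v12: WRITE b=63  (b history now [(1, 71), (2, 43), (4, 80), (5, 48), (6, 73), (9, 38), (11, 91), (12, 63)])
v13: WRITE a=93  (a history now [(3, 45), (7, 67), (8, 55), (10, 73), (13, 93)])
v14: WRITE b=68  (b history now [(1, 71), (2, 43), (4, 80), (5, 48), (6, 73), (9, 38), (11, 91), (12, 63), (14, 68)])
Read results in order: ['NONE', '43', '73', '71', '45', '73']
NONE count = 1

Answer: 1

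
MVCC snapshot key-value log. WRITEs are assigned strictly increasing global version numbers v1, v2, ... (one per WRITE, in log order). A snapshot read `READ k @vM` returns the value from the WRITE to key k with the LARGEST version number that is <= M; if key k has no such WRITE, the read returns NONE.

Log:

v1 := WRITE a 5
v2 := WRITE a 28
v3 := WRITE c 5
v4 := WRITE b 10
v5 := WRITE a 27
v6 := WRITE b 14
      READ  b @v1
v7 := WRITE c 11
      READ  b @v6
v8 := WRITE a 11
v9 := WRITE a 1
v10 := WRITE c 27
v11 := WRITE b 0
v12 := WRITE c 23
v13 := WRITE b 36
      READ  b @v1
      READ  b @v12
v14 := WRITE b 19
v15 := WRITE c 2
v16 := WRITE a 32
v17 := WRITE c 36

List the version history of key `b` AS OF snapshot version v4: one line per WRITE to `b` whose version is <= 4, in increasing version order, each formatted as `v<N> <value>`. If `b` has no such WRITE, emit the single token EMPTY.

Scan writes for key=b with version <= 4:
  v1 WRITE a 5 -> skip
  v2 WRITE a 28 -> skip
  v3 WRITE c 5 -> skip
  v4 WRITE b 10 -> keep
  v5 WRITE a 27 -> skip
  v6 WRITE b 14 -> drop (> snap)
  v7 WRITE c 11 -> skip
  v8 WRITE a 11 -> skip
  v9 WRITE a 1 -> skip
  v10 WRITE c 27 -> skip
  v11 WRITE b 0 -> drop (> snap)
  v12 WRITE c 23 -> skip
  v13 WRITE b 36 -> drop (> snap)
  v14 WRITE b 19 -> drop (> snap)
  v15 WRITE c 2 -> skip
  v16 WRITE a 32 -> skip
  v17 WRITE c 36 -> skip
Collected: [(4, 10)]

Answer: v4 10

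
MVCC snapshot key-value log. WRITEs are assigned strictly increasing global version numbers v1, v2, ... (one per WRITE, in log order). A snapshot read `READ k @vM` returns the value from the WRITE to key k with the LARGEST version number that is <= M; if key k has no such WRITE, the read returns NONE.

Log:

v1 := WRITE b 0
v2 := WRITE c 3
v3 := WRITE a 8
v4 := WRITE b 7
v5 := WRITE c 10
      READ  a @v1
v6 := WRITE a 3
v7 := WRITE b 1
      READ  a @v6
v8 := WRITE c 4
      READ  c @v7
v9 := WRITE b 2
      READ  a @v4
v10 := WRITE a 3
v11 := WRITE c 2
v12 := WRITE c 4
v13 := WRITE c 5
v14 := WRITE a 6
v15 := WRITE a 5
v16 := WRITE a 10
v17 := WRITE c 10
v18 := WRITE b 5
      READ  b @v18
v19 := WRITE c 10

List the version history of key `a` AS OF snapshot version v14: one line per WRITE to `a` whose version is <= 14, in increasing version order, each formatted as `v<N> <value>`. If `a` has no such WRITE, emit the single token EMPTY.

Scan writes for key=a with version <= 14:
  v1 WRITE b 0 -> skip
  v2 WRITE c 3 -> skip
  v3 WRITE a 8 -> keep
  v4 WRITE b 7 -> skip
  v5 WRITE c 10 -> skip
  v6 WRITE a 3 -> keep
  v7 WRITE b 1 -> skip
  v8 WRITE c 4 -> skip
  v9 WRITE b 2 -> skip
  v10 WRITE a 3 -> keep
  v11 WRITE c 2 -> skip
  v12 WRITE c 4 -> skip
  v13 WRITE c 5 -> skip
  v14 WRITE a 6 -> keep
  v15 WRITE a 5 -> drop (> snap)
  v16 WRITE a 10 -> drop (> snap)
  v17 WRITE c 10 -> skip
  v18 WRITE b 5 -> skip
  v19 WRITE c 10 -> skip
Collected: [(3, 8), (6, 3), (10, 3), (14, 6)]

Answer: v3 8
v6 3
v10 3
v14 6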